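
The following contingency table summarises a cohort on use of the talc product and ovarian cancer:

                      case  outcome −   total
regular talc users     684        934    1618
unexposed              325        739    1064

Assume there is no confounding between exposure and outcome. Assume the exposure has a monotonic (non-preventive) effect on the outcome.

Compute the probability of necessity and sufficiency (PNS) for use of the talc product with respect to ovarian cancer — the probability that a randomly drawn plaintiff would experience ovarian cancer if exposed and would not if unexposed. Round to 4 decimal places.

p₁ = P(outcome | exposed) = 684/1618 = 0.42274
p₀ = P(outcome | unexposed) = 325/1064 = 0.30545
Under exogeneity and monotonicity, PNS = p₁ − p₀.
PNS = 0.42274 − 0.30545 = 0.11729

PNS ≈ 0.1173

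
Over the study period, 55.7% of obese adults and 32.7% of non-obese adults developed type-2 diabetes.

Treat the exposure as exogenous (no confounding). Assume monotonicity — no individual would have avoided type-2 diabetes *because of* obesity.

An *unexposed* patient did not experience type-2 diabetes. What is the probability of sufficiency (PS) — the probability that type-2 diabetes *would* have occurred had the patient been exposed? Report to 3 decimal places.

p₁ = 0.557, p₀ = 0.327.
Under exogeneity and monotonicity, PS = (p₁ − p₀) / (1 − p₀).
PS = (0.557 − 0.327) / (1 − 0.327) = 0.23 / 0.673 ≈ 0.3418

PS ≈ 0.342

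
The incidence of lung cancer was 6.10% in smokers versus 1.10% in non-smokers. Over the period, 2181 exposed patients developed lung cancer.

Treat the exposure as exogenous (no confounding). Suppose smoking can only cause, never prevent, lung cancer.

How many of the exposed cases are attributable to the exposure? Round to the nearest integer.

p₁ = 0.061, p₀ = 0.011.
PN = (p₁ − p₀)/p₁ = (0.061 − 0.011) / 0.061 ≈ 0.81967.
Attributable cases ≈ PN × (exposed cases) = 0.81967 × 2181 ≈ 1787.70.

about 1788 cases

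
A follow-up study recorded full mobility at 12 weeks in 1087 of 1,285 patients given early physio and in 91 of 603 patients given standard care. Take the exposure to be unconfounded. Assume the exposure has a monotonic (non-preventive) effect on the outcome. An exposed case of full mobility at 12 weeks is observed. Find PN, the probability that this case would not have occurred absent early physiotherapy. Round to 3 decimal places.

PN ≈ 0.822

p₁ = P(outcome | exposed) = 1087/1285 = 0.84591
p₀ = P(outcome | unexposed) = 91/603 = 0.15091
Under exogeneity and monotonicity, PN = (p₁ − p₀) / p₁.
PN = (0.84591 − 0.15091) / 0.84591 = 0.695 / 0.84591 ≈ 0.8216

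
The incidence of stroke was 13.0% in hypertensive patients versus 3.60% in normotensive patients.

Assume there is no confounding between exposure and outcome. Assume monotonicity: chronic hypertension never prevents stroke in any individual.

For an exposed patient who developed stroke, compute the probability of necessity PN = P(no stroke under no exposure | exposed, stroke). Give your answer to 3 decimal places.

PN ≈ 0.723

p₁ = 0.13, p₀ = 0.036.
Under exogeneity and monotonicity, PN = (p₁ − p₀) / p₁.
PN = (0.13 − 0.036) / 0.13 = 0.094 / 0.13 ≈ 0.7231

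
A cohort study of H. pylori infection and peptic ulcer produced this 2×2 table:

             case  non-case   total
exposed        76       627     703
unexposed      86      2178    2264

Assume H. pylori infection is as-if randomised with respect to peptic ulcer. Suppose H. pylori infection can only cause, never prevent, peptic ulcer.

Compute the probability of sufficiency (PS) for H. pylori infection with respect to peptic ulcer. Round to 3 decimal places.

PS ≈ 0.073

p₁ = P(outcome | exposed) = 76/703 = 0.10811
p₀ = P(outcome | unexposed) = 86/2264 = 0.037986
Under exogeneity and monotonicity, PS = (p₁ − p₀) / (1 − p₀).
PS = (0.10811 − 0.037986) / (1 − 0.037986) = 0.070122 / 0.96201 ≈ 0.0729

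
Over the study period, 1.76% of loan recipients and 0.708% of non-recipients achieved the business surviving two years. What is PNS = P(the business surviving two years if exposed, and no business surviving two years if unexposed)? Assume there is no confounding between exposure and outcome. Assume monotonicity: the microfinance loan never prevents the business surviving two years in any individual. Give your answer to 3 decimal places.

p₁ = 0.0176, p₀ = 0.00708.
Under exogeneity and monotonicity, PNS = p₁ − p₀.
PNS = 0.0176 − 0.00708 = 0.01052

PNS ≈ 0.011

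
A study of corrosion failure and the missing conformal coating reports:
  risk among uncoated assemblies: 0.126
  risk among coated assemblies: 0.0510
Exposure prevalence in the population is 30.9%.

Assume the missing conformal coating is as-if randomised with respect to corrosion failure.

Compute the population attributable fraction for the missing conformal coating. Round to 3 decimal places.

PAF ≈ 0.312

Let p₁ = 0.126, p₀ = 0.051.
Overall risk P(Y=1) = π·p₁ + (1−π)·p₀ = 0.309×0.126 + 0.691×0.051 = 0.074175.
Under exogeneity, PAF = [P(Y=1) − p₀] / P(Y=1).
PAF = (0.074175 − 0.051) / 0.074175 ≈ 0.3124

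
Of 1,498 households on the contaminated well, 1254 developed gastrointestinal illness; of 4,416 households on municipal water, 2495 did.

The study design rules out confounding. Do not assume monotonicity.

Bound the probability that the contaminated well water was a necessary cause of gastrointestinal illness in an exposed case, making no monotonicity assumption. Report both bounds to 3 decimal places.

0.325 ≤ PN ≤ 0.520

p₁ = P(outcome | exposed) = 1254/1498 = 0.83712
p₀ = P(outcome | unexposed) = 2495/4416 = 0.56499
Under exogeneity alone the bounds on PN are max{0,(p₁−p₀)/p₁} ≤ PN ≤ min{1,(1−p₀)/p₁}.
  lower = (p₁ − p₀)/p₁ = 0.27213 / 0.83712 ≈ 0.3251
  upper = min{1, (1 − p₀)/p₁} = 0.43501 / 0.83712 ≈ 0.5197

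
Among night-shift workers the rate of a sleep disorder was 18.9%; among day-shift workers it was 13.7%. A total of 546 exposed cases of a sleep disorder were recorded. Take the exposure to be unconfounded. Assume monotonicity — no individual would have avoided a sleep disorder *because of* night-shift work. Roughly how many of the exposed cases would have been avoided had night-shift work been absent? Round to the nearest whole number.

about 150 cases

p₁ = 0.189, p₀ = 0.137.
PN = (p₁ − p₀)/p₁ = (0.189 − 0.137) / 0.189 ≈ 0.27513.
Attributable cases ≈ PN × (exposed cases) = 0.27513 × 546 ≈ 150.22.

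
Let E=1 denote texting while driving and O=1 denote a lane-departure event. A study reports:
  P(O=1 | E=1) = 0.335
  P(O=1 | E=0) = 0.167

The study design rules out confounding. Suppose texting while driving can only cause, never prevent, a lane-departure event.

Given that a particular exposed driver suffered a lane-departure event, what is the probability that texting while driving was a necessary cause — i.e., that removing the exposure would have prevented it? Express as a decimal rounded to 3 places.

Let p₁ = 0.335, p₀ = 0.167.
Under exogeneity and monotonicity, PN = (p₁ − p₀) / p₁.
PN = (0.335 − 0.167) / 0.335 = 0.168 / 0.335 ≈ 0.5015

PN ≈ 0.501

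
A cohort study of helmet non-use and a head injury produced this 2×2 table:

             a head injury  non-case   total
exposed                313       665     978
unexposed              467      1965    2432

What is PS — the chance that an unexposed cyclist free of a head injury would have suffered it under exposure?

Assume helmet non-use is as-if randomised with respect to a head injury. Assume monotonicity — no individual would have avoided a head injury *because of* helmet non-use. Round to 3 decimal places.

PS ≈ 0.158

p₁ = P(outcome | exposed) = 313/978 = 0.32004
p₀ = P(outcome | unexposed) = 467/2432 = 0.19202
Under exogeneity and monotonicity, PS = (p₁ − p₀)/(1 − p₀).
PS = (0.32004 − 0.19202) / 0.80798 ≈ 0.1584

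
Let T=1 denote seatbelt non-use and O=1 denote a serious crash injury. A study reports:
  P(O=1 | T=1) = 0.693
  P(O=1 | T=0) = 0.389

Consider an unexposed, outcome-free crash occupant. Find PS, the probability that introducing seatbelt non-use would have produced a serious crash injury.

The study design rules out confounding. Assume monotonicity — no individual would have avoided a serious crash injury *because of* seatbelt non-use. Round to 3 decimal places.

Let p₁ = 0.693, p₀ = 0.389.
Under exogeneity and monotonicity, PS = (p₁ − p₀) / (1 − p₀).
PS = (0.693 − 0.389) / (1 − 0.389) = 0.304 / 0.611 ≈ 0.4975

PS ≈ 0.498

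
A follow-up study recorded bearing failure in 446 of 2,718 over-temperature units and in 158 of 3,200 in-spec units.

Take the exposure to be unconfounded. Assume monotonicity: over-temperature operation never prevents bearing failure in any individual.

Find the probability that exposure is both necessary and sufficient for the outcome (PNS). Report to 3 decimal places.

PNS ≈ 0.115

p₁ = P(outcome | exposed) = 446/2718 = 0.16409
p₀ = P(outcome | unexposed) = 158/3200 = 0.049375
Under exogeneity and monotonicity, PNS = p₁ − p₀.
PNS = 0.16409 − 0.049375 = 0.11472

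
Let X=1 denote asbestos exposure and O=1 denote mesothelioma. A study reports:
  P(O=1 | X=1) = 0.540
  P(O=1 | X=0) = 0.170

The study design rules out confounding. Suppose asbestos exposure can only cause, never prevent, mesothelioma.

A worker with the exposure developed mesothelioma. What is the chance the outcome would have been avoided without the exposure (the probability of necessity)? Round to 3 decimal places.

Let p₁ = 0.54, p₀ = 0.17.
Under exogeneity and monotonicity, PN = (p₁ − p₀) / p₁.
PN = (0.54 − 0.17) / 0.54 = 0.37 / 0.54 ≈ 0.6852

PN ≈ 0.685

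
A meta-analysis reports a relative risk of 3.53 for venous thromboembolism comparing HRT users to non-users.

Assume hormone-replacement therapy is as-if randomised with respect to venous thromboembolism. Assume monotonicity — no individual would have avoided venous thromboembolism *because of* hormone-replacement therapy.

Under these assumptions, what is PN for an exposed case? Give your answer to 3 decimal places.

Under exogeneity and monotonicity, PN = (RR − 1) / RR = 1 − 1/RR.
PN = (3.53 − 1) / 3.53 = 2.53 / 3.53 ≈ 0.7167

PN ≈ 0.717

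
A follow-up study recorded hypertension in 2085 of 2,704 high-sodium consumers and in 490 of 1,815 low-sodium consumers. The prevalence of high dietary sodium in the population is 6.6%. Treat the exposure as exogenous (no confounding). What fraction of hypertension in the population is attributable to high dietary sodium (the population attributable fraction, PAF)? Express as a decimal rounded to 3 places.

PAF ≈ 0.109

p₁ = P(outcome | exposed) = 2085/2704 = 0.77108
p₀ = P(outcome | unexposed) = 490/1815 = 0.26997
Overall risk P(Y=1) = π·p₁ + (1−π)·p₀ = 0.066×0.77108 + 0.934×0.26997 = 0.30305.
Under exogeneity, PAF = [P(Y=1) − p₀] / P(Y=1).
PAF = (0.30305 − 0.26997) / 0.30305 ≈ 0.1091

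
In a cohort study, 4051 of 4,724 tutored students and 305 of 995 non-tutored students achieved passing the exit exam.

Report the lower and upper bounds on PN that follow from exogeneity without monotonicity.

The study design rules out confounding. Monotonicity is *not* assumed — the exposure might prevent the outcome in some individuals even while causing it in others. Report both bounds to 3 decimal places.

p₁ = P(outcome | exposed) = 4051/4724 = 0.85754
p₀ = P(outcome | unexposed) = 305/995 = 0.30653
Under exogeneity alone the bounds on PN are max{0,(p₁−p₀)/p₁} ≤ PN ≤ min{1,(1−p₀)/p₁}.
  lower = (p₁ − p₀)/p₁ = 0.551 / 0.85754 ≈ 0.6425
  upper = min{1, (1 − p₀)/p₁} = 0.69347 / 0.85754 ≈ 0.8087

0.643 ≤ PN ≤ 0.809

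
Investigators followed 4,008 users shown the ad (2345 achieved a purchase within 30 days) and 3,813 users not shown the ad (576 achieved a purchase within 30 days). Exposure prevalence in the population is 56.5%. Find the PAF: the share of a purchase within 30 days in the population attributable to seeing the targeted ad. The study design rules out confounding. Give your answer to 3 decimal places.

p₁ = P(outcome | exposed) = 2345/4008 = 0.58508
p₀ = P(outcome | unexposed) = 576/3813 = 0.15106
Overall risk P(Y=1) = π·p₁ + (1−π)·p₀ = 0.565×0.58508 + 0.435×0.15106 = 0.39628.
Under exogeneity, PAF = [P(Y=1) − p₀] / P(Y=1).
PAF = (0.39628 − 0.15106) / 0.39628 ≈ 0.6188

PAF ≈ 0.619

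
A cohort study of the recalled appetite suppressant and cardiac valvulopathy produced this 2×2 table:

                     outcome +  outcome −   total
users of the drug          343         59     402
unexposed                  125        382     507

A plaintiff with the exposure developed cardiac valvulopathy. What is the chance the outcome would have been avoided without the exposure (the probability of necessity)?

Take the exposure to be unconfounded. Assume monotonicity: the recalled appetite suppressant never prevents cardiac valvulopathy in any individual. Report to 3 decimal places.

p₁ = P(outcome | exposed) = 343/402 = 0.85323
p₀ = P(outcome | unexposed) = 125/507 = 0.24655
Under exogeneity and monotonicity, PN = (p₁ − p₀)/p₁.
PN = (0.85323 − 0.24655) / 0.85323 ≈ 0.7110

PN ≈ 0.711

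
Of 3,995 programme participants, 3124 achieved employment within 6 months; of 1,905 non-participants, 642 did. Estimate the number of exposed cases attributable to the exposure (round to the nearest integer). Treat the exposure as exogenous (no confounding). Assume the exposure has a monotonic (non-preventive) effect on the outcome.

p₁ = P(outcome | exposed) = 3124/3995 = 0.78198
p₀ = P(outcome | unexposed) = 642/1905 = 0.33701
PN = (p₁ − p₀)/p₁ = (0.78198 − 0.33701) / 0.78198 ≈ 0.56903.
Attributable cases ≈ PN × (exposed cases) = 0.56903 × 3124 ≈ 1777.65.

about 1778 cases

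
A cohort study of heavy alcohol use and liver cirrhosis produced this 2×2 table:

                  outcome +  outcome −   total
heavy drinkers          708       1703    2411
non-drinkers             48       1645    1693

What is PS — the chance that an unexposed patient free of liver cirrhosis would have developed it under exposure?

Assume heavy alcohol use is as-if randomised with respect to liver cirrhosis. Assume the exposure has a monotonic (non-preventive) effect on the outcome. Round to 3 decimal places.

PS ≈ 0.273

p₁ = P(outcome | exposed) = 708/2411 = 0.29365
p₀ = P(outcome | unexposed) = 48/1693 = 0.028352
Under exogeneity and monotonicity, PS = (p₁ − p₀)/(1 − p₀).
PS = (0.29365 − 0.028352) / 0.97165 ≈ 0.2730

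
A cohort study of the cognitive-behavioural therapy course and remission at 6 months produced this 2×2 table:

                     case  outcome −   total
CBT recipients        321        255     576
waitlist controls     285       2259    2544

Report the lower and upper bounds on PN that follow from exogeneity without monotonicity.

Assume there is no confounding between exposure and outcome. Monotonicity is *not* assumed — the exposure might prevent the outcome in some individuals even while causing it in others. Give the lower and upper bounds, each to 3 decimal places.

0.799 ≤ PN ≤ 1.000

p₁ = P(outcome | exposed) = 321/576 = 0.55729
p₀ = P(outcome | unexposed) = 285/2544 = 0.11203
Under exogeneity alone the bounds on PN are max{0,(p₁−p₀)/p₁} ≤ PN ≤ min{1,(1−p₀)/p₁}.
  lower = (p₁ − p₀)/p₁ = 0.44526 / 0.55729 ≈ 0.7990
  upper = min{1, (1 − p₀)/p₁} = 0.88797 / 0.55729 ≈ 1.5934 → capped at 1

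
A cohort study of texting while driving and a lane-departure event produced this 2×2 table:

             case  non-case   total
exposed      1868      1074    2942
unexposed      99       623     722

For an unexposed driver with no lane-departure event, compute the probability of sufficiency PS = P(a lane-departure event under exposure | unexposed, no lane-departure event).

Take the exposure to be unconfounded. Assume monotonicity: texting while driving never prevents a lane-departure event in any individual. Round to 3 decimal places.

p₁ = P(outcome | exposed) = 1868/2942 = 0.63494
p₀ = P(outcome | unexposed) = 99/722 = 0.13712
Under exogeneity and monotonicity, PS = (p₁ − p₀)/(1 − p₀).
PS = (0.63494 − 0.13712) / 0.86288 ≈ 0.5769

PS ≈ 0.577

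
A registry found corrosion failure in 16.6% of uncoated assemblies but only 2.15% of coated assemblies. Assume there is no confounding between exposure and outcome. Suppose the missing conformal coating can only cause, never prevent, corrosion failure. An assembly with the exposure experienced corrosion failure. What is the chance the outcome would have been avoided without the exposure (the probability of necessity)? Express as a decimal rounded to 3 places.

PN ≈ 0.870

p₁ = 0.166, p₀ = 0.0215.
Under exogeneity and monotonicity, PN = (p₁ − p₀) / p₁.
PN = (0.166 − 0.0215) / 0.166 = 0.1445 / 0.166 ≈ 0.8705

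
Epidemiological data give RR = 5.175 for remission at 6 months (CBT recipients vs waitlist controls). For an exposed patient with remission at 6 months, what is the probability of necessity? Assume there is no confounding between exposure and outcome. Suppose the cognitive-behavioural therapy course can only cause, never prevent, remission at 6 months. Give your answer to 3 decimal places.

PN ≈ 0.807

Under exogeneity and monotonicity, PN = (RR − 1) / RR = 1 − 1/RR.
PN = (5.175 − 1) / 5.175 = 4.175 / 5.175 ≈ 0.8068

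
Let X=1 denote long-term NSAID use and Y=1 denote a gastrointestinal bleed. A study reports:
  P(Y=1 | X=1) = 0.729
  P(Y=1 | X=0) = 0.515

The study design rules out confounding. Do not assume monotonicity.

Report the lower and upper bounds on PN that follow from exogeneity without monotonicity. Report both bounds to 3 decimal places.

Let p₁ = 0.729, p₀ = 0.515.
Under exogeneity alone the bounds on PN are max{0,(p₁−p₀)/p₁} ≤ PN ≤ min{1,(1−p₀)/p₁}.
  lower = (p₁ − p₀)/p₁ = 0.214 / 0.729 ≈ 0.2936
  upper = min{1, (1 − p₀)/p₁} = 0.485 / 0.729 ≈ 0.6653

0.294 ≤ PN ≤ 0.665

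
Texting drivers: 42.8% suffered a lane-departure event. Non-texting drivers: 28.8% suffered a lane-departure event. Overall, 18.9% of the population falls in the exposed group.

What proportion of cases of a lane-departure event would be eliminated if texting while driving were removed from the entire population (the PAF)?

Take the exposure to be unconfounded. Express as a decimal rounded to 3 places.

p₁ = 0.428, p₀ = 0.288.
Overall risk P(Y=1) = π·p₁ + (1−π)·p₀ = 0.189×0.428 + 0.811×0.288 = 0.31446.
Under exogeneity, PAF = [P(Y=1) − p₀] / P(Y=1).
PAF = (0.31446 − 0.288) / 0.31446 ≈ 0.0841

PAF ≈ 0.084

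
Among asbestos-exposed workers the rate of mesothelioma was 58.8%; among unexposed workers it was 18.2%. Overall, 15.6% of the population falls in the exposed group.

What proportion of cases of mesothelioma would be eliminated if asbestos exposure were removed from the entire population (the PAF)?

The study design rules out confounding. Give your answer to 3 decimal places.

PAF ≈ 0.258

p₁ = 0.588, p₀ = 0.182.
Overall risk P(Y=1) = π·p₁ + (1−π)·p₀ = 0.156×0.588 + 0.844×0.182 = 0.24534.
Under exogeneity, PAF = [P(Y=1) − p₀] / P(Y=1).
PAF = (0.24534 − 0.182) / 0.24534 ≈ 0.2582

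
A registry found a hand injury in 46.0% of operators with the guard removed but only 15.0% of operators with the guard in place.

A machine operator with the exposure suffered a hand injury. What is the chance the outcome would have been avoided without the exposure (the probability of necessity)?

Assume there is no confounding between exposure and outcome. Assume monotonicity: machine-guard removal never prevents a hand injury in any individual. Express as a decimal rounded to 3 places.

PN ≈ 0.674

p₁ = 0.46, p₀ = 0.15.
Under exogeneity and monotonicity, PN = (p₁ − p₀) / p₁.
PN = (0.46 − 0.15) / 0.46 = 0.31 / 0.46 ≈ 0.6739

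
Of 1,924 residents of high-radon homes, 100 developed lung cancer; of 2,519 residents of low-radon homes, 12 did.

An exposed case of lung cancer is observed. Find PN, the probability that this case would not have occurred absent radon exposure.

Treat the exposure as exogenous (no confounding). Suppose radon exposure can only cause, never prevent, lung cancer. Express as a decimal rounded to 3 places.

p₁ = P(outcome | exposed) = 100/1924 = 0.051975
p₀ = P(outcome | unexposed) = 12/2519 = 0.0047638
Under exogeneity and monotonicity, PN = (p₁ − p₀) / p₁.
PN = (0.051975 − 0.0047638) / 0.051975 = 0.047211 / 0.051975 ≈ 0.9083

PN ≈ 0.908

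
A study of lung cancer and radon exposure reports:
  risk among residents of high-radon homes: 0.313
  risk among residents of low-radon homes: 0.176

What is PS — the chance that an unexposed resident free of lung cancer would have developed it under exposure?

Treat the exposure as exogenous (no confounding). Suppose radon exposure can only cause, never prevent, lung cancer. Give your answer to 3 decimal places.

Let p₁ = 0.313, p₀ = 0.176.
Under exogeneity and monotonicity, PS = (p₁ − p₀) / (1 − p₀).
PS = (0.313 − 0.176) / (1 − 0.176) = 0.137 / 0.824 ≈ 0.1663

PS ≈ 0.166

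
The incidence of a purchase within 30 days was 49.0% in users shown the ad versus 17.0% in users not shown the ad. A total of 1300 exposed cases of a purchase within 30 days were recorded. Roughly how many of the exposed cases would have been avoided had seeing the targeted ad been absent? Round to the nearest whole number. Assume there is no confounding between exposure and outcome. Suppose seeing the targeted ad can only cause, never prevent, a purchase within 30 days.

p₁ = 0.49, p₀ = 0.17.
PN = (p₁ − p₀)/p₁ = (0.49 − 0.17) / 0.49 ≈ 0.65306.
Attributable cases ≈ PN × (exposed cases) = 0.65306 × 1300 ≈ 848.98.

about 849 cases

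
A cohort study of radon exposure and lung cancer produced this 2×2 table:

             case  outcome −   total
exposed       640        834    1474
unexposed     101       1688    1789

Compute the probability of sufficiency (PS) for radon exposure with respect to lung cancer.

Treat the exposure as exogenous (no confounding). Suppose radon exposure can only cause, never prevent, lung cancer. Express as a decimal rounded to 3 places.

p₁ = P(outcome | exposed) = 640/1474 = 0.43419
p₀ = P(outcome | unexposed) = 101/1789 = 0.056456
Under exogeneity and monotonicity, PS = (p₁ − p₀)/(1 − p₀).
PS = (0.43419 − 0.056456) / 0.94354 ≈ 0.4003

PS ≈ 0.400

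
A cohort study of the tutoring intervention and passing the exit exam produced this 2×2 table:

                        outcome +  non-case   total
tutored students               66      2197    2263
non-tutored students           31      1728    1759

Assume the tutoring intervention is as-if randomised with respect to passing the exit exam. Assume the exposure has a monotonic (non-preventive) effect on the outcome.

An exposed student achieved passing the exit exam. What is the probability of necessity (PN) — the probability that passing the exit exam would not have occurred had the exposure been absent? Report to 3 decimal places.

PN ≈ 0.396

p₁ = P(outcome | exposed) = 66/2263 = 0.029165
p₀ = P(outcome | unexposed) = 31/1759 = 0.017624
Under exogeneity and monotonicity, PN = (p₁ − p₀)/p₁.
PN = (0.029165 − 0.017624) / 0.029165 ≈ 0.3957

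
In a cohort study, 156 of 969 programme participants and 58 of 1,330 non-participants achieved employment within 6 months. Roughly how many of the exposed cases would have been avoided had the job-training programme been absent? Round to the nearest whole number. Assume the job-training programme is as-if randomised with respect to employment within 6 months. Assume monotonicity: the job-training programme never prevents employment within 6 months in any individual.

p₁ = P(outcome | exposed) = 156/969 = 0.16099
p₀ = P(outcome | unexposed) = 58/1330 = 0.043609
PN = (p₁ − p₀)/p₁ = (0.16099 − 0.043609) / 0.16099 ≈ 0.72912.
Attributable cases ≈ PN × (exposed cases) = 0.72912 × 156 ≈ 113.74.

about 114 cases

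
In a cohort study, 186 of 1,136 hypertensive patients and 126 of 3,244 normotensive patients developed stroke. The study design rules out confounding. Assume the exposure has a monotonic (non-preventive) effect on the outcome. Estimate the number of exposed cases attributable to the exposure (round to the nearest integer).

p₁ = P(outcome | exposed) = 186/1136 = 0.16373
p₀ = P(outcome | unexposed) = 126/3244 = 0.038841
PN = (p₁ − p₀)/p₁ = (0.16373 − 0.038841) / 0.16373 ≈ 0.76278.
Attributable cases ≈ PN × (exposed cases) = 0.76278 × 186 ≈ 141.88.

about 142 cases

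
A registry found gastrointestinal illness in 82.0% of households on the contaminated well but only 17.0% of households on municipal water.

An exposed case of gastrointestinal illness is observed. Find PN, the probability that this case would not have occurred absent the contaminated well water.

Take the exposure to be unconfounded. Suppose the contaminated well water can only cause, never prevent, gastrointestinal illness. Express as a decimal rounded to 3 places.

p₁ = 0.82, p₀ = 0.17.
Under exogeneity and monotonicity, PN = (p₁ − p₀) / p₁.
PN = (0.82 − 0.17) / 0.82 = 0.65 / 0.82 ≈ 0.7927

PN ≈ 0.793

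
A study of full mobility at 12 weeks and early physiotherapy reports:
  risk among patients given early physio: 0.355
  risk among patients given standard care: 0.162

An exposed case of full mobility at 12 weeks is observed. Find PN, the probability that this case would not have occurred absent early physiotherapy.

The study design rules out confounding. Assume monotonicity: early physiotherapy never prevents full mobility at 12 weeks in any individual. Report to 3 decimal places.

PN ≈ 0.544

Let p₁ = 0.355, p₀ = 0.162.
Under exogeneity and monotonicity, PN = (p₁ − p₀) / p₁.
PN = (0.355 − 0.162) / 0.355 = 0.193 / 0.355 ≈ 0.5437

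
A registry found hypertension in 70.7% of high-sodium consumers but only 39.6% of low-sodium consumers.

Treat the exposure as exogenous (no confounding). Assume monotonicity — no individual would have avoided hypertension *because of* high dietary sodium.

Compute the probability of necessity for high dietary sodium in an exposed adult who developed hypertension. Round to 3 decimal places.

PN ≈ 0.440

p₁ = 0.707, p₀ = 0.396.
Under exogeneity and monotonicity, PN = (p₁ − p₀) / p₁.
PN = (0.707 − 0.396) / 0.707 = 0.311 / 0.707 ≈ 0.4399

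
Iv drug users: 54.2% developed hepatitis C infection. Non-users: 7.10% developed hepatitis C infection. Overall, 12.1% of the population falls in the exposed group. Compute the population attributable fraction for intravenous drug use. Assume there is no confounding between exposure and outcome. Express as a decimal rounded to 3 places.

p₁ = 0.542, p₀ = 0.071.
Overall risk P(Y=1) = π·p₁ + (1−π)·p₀ = 0.121×0.542 + 0.879×0.071 = 0.12799.
Under exogeneity, PAF = [P(Y=1) − p₀] / P(Y=1).
PAF = (0.12799 − 0.071) / 0.12799 ≈ 0.4453

PAF ≈ 0.445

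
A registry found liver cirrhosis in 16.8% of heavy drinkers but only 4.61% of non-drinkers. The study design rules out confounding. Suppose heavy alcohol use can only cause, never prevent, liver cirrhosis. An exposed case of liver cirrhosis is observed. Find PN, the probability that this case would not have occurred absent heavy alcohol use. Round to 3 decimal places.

p₁ = 0.168, p₀ = 0.0461.
Under exogeneity and monotonicity, PN = (p₁ − p₀) / p₁.
PN = (0.168 − 0.0461) / 0.168 = 0.1219 / 0.168 ≈ 0.7256

PN ≈ 0.726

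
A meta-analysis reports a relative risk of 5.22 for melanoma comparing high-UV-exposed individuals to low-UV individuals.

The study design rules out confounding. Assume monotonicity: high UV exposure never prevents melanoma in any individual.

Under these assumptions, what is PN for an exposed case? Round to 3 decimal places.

PN ≈ 0.808

Under exogeneity and monotonicity, PN = (RR − 1) / RR = 1 − 1/RR.
PN = (5.22 − 1) / 5.22 = 4.22 / 5.22 ≈ 0.8084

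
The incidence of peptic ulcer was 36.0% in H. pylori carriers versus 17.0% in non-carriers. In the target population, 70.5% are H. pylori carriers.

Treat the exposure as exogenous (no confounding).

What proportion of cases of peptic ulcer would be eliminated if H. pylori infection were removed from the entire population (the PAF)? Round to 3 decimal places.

p₁ = 0.36, p₀ = 0.17.
Overall risk P(Y=1) = π·p₁ + (1−π)·p₀ = 0.705×0.36 + 0.295×0.17 = 0.30395.
Under exogeneity, PAF = [P(Y=1) − p₀] / P(Y=1).
PAF = (0.30395 − 0.17) / 0.30395 ≈ 0.4407

PAF ≈ 0.441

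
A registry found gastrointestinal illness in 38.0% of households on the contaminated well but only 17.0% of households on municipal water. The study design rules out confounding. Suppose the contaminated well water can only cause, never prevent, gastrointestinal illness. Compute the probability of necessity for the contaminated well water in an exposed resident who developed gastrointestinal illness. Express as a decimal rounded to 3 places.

p₁ = 0.38, p₀ = 0.17.
Under exogeneity and monotonicity, PN = (p₁ − p₀) / p₁.
PN = (0.38 − 0.17) / 0.38 = 0.21 / 0.38 ≈ 0.5526

PN ≈ 0.553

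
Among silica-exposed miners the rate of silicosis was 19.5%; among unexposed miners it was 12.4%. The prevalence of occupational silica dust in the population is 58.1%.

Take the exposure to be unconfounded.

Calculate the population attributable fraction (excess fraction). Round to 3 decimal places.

p₁ = 0.195, p₀ = 0.124.
Overall risk P(Y=1) = π·p₁ + (1−π)·p₀ = 0.581×0.195 + 0.419×0.124 = 0.16525.
Under exogeneity, PAF = [P(Y=1) − p₀] / P(Y=1).
PAF = (0.16525 − 0.124) / 0.16525 ≈ 0.2496

PAF ≈ 0.250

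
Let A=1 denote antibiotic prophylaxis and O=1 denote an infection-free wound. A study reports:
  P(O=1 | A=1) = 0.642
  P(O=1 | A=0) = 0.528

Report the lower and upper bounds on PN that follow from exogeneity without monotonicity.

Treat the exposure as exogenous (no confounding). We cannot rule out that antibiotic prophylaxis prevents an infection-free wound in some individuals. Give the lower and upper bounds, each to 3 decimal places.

Let p₁ = 0.642, p₀ = 0.528.
Under exogeneity alone the bounds on PN are max{0,(p₁−p₀)/p₁} ≤ PN ≤ min{1,(1−p₀)/p₁}.
  lower = (p₁ − p₀)/p₁ = 0.114 / 0.642 ≈ 0.1776
  upper = min{1, (1 − p₀)/p₁} = 0.472 / 0.642 ≈ 0.7352

0.178 ≤ PN ≤ 0.735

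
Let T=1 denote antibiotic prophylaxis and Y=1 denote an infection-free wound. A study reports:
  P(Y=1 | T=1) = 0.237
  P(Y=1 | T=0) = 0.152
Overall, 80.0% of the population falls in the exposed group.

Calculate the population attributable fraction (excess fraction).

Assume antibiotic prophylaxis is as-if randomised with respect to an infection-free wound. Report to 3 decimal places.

PAF ≈ 0.309

Let p₁ = 0.237, p₀ = 0.152.
Overall risk P(Y=1) = π·p₁ + (1−π)·p₀ = 0.8×0.237 + 0.2×0.152 = 0.22.
Under exogeneity, PAF = [P(Y=1) − p₀] / P(Y=1).
PAF = (0.22 − 0.152) / 0.22 ≈ 0.3091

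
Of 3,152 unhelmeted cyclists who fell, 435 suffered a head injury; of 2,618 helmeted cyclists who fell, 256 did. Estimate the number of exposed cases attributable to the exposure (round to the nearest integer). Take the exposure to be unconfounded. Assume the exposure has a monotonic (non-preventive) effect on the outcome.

p₁ = P(outcome | exposed) = 435/3152 = 0.13801
p₀ = P(outcome | unexposed) = 256/2618 = 0.097785
PN = (p₁ − p₀)/p₁ = (0.13801 − 0.097785) / 0.13801 ≈ 0.29146.
Attributable cases ≈ PN × (exposed cases) = 0.29146 × 435 ≈ 126.78.

about 127 cases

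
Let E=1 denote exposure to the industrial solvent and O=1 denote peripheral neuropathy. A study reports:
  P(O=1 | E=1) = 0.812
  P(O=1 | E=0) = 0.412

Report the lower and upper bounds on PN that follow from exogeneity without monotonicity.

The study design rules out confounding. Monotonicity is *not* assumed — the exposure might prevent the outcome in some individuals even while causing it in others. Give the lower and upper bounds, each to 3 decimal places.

Let p₁ = 0.812, p₀ = 0.412.
Under exogeneity alone the bounds on PN are max{0,(p₁−p₀)/p₁} ≤ PN ≤ min{1,(1−p₀)/p₁}.
  lower = (p₁ − p₀)/p₁ = 0.4 / 0.812 ≈ 0.4926
  upper = min{1, (1 − p₀)/p₁} = 0.588 / 0.812 ≈ 0.7241

0.493 ≤ PN ≤ 0.724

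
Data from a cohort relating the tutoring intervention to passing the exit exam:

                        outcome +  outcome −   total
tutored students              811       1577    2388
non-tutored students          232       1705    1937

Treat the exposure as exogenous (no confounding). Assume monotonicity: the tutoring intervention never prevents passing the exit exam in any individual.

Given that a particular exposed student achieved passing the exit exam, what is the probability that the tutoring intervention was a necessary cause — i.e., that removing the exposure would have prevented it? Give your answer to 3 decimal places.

PN ≈ 0.647

p₁ = P(outcome | exposed) = 811/2388 = 0.33961
p₀ = P(outcome | unexposed) = 232/1937 = 0.11977
Under exogeneity and monotonicity, PN = (p₁ − p₀)/p₁.
PN = (0.33961 − 0.11977) / 0.33961 ≈ 0.6473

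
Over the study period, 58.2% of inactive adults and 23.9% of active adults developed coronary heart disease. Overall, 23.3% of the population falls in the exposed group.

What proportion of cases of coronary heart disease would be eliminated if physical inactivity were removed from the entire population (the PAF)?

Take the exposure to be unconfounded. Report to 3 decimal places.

PAF ≈ 0.251

p₁ = 0.582, p₀ = 0.239.
Overall risk P(Y=1) = π·p₁ + (1−π)·p₀ = 0.233×0.582 + 0.767×0.239 = 0.31892.
Under exogeneity, PAF = [P(Y=1) − p₀] / P(Y=1).
PAF = (0.31892 − 0.239) / 0.31892 ≈ 0.2506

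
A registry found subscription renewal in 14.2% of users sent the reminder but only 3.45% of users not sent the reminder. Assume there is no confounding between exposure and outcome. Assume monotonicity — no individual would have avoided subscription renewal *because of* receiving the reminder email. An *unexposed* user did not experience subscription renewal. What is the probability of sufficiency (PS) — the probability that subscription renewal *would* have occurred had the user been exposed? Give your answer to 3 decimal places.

p₁ = 0.142, p₀ = 0.0345.
Under exogeneity and monotonicity, PS = (p₁ − p₀) / (1 − p₀).
PS = (0.142 − 0.0345) / (1 − 0.0345) = 0.1075 / 0.9655 ≈ 0.1113

PS ≈ 0.111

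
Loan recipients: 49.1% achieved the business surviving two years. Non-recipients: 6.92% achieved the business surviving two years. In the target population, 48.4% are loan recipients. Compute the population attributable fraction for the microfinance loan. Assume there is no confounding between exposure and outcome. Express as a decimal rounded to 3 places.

PAF ≈ 0.747

p₁ = 0.491, p₀ = 0.0692.
Overall risk P(Y=1) = π·p₁ + (1−π)·p₀ = 0.484×0.491 + 0.516×0.0692 = 0.27335.
Under exogeneity, PAF = [P(Y=1) − p₀] / P(Y=1).
PAF = (0.27335 − 0.0692) / 0.27335 ≈ 0.7468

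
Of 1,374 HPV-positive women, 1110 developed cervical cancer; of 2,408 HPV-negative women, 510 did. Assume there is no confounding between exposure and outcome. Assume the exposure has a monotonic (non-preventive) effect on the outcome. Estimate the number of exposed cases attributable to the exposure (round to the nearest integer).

p₁ = P(outcome | exposed) = 1110/1374 = 0.80786
p₀ = P(outcome | unexposed) = 510/2408 = 0.21179
PN = (p₁ − p₀)/p₁ = (0.80786 − 0.21179) / 0.80786 ≈ 0.73783.
Attributable cases ≈ PN × (exposed cases) = 0.73783 × 1110 ≈ 819.00.

about 819 cases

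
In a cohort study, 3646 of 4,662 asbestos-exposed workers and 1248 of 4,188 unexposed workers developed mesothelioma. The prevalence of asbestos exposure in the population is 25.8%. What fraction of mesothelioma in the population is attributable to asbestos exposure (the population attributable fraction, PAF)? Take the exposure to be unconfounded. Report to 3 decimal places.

PAF ≈ 0.295

p₁ = P(outcome | exposed) = 3646/4662 = 0.78207
p₀ = P(outcome | unexposed) = 1248/4188 = 0.29799
Overall risk P(Y=1) = π·p₁ + (1−π)·p₀ = 0.258×0.78207 + 0.742×0.29799 = 0.42289.
Under exogeneity, PAF = [P(Y=1) − p₀] / P(Y=1).
PAF = (0.42289 − 0.29799) / 0.42289 ≈ 0.2953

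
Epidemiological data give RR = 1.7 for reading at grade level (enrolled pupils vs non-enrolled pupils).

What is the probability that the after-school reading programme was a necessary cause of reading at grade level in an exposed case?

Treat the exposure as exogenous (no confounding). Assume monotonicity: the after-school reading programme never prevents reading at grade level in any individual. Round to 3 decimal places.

PN ≈ 0.412

Under exogeneity and monotonicity, PN = (RR − 1) / RR = 1 − 1/RR.
PN = (1.7 − 1) / 1.7 = 0.7 / 1.7 ≈ 0.4118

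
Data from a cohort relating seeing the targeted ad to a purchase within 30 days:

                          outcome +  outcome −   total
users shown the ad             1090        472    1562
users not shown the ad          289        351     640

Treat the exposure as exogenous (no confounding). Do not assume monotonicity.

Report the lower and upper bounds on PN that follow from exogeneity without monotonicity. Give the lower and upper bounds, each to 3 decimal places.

p₁ = P(outcome | exposed) = 1090/1562 = 0.69782
p₀ = P(outcome | unexposed) = 289/640 = 0.45156
Under exogeneity alone the bounds on PN are max{0,(p₁−p₀)/p₁} ≤ PN ≤ min{1,(1−p₀)/p₁}.
  lower = (p₁ − p₀)/p₁ = 0.24626 / 0.69782 ≈ 0.3529
  upper = min{1, (1 − p₀)/p₁} = 0.54844 / 0.69782 ≈ 0.7859

0.353 ≤ PN ≤ 0.786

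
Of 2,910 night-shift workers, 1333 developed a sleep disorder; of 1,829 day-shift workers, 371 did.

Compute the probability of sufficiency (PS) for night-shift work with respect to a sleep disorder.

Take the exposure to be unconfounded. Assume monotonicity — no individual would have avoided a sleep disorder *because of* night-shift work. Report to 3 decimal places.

p₁ = P(outcome | exposed) = 1333/2910 = 0.45808
p₀ = P(outcome | unexposed) = 371/1829 = 0.20284
Under exogeneity and monotonicity, PS = (p₁ − p₀) / (1 − p₀).
PS = (0.45808 − 0.20284) / (1 − 0.20284) = 0.25523 / 0.79716 ≈ 0.3202

PS ≈ 0.320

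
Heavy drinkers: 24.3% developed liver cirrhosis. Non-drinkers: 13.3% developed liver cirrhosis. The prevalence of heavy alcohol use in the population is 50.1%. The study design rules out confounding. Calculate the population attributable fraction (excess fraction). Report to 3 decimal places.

PAF ≈ 0.293

p₁ = 0.243, p₀ = 0.133.
Overall risk P(Y=1) = π·p₁ + (1−π)·p₀ = 0.501×0.243 + 0.499×0.133 = 0.18811.
Under exogeneity, PAF = [P(Y=1) − p₀] / P(Y=1).
PAF = (0.18811 − 0.133) / 0.18811 ≈ 0.2930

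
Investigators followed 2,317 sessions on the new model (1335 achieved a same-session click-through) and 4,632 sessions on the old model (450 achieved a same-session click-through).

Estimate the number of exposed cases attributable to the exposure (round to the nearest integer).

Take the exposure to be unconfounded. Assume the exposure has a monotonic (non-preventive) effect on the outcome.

p₁ = P(outcome | exposed) = 1335/2317 = 0.57618
p₀ = P(outcome | unexposed) = 450/4632 = 0.09715
PN = (p₁ − p₀)/p₁ = (0.57618 − 0.09715) / 0.57618 ≈ 0.83139.
Attributable cases ≈ PN × (exposed cases) = 0.83139 × 1335 ≈ 1109.90.

about 1110 cases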